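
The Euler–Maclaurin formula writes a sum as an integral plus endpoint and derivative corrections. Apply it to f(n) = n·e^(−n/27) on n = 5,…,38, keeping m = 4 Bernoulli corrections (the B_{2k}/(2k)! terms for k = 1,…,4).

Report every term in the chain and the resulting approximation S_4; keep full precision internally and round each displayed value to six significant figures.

S_4 ≈ 295.021

Integral: ∫_5^38 x·e^(−x/27) dx = 288.357.
Endpoint term: (f(5) + f(38))/2 = (4.15475 + 9.30153)/2 = 6.72814.
Running total after boundary: 295.086.
Correction k=1: B_{2}/2! · (f^{(1)}(38) − f^{(1)}(5)) = 1/12 · (-0.0997240 − 0.677071) = -0.0647329.
Running total after k=1: 295.021.
Correction k=2: B_{4}/4! · (f^{(3)}(38) − f^{(3)}(5)) = −1/720 · (0.000534746 − 0.00320847) = 3.71350e-06.
Running total after k=2: 295.021.
Correction k=3: B_{6}/6! · (f^{(5)}(38) − f^{(5)}(5)) = 1/30240 · (1.65472e-06 − 7.52835e-06) = -1.94234e-10.
Running total after k=3: 295.021.
Correction k=4: B_{8}/8! · (f^{(7)}(38) − f^{(7)}(5)) = −1/1209600 · (3.53347e-09 − 1.46166e-08) = 9.16265e-15.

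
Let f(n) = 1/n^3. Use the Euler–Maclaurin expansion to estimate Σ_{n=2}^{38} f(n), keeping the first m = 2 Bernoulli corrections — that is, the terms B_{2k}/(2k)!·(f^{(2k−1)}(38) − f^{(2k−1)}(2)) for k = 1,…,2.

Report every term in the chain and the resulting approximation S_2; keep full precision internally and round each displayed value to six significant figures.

∫_2^38 1/x^3 dx evaluates to 0.124654.
½[f(2) + f(38)] = ½[0.125000 + 1.82242e-05] = 0.0625091.
Integral + boundary = 0.187163.
Order-1 term: 1/12 · (-1.43876e-06 − (-0.187500)) = 0.0156249.
Running total after k=1: 0.202788.
Order-2 term: −1/720 · (-1.99274e-08 − (-0.937500)) = -0.00130208.

S_2 ≈ 0.201486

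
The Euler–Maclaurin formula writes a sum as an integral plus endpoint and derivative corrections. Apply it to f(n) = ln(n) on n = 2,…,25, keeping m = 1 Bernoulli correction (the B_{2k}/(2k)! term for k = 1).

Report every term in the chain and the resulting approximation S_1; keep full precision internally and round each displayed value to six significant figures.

Integral: ∫_2^25 ln(x) dx = 56.0856.
Endpoint term: (f(2) + f(25))/2 = (0.693147 + 3.21888)/2 = 1.95601.
Running total after boundary: 58.0416.
Correction k=1: B_{2}/2! · (f^{(1)}(25) − f^{(1)}(2)) = 1/12 · (0.0400000 − 0.500000) = -0.0383333.

S_1 ≈ 58.0033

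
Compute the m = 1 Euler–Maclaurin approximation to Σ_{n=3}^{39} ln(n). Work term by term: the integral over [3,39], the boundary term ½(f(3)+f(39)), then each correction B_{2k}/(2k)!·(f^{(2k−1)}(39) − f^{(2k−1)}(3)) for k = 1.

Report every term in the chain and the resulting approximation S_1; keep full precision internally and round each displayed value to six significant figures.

∫_3^39 ln(x) dx evaluates to 103.583.
½[f(3) + f(39)] = ½[1.09861 + 3.66356] = 2.38109.
Integral + boundary = 105.964.
k=1: B_{2}/(2)! × [f^{(1)}(39) − f^{(1)}(3)] = 1/12 × (0.0256410 − 0.333333) = -0.0256410.

S_1 ≈ 105.939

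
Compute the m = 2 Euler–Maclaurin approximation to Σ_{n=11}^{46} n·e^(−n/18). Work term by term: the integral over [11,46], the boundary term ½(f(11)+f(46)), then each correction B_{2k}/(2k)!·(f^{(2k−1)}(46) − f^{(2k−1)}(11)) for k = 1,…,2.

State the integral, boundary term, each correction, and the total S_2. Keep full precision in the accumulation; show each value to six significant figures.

∫_11^46 x·e^(−x/18) dx evaluates to 193.862.
Boundary: ½(f(11) + f(46)) = ½(5.97022 + 3.57186) = 4.77104.
So far: 198.633.
Correction k=1: B_{2}/2! · (f^{(1)}(46) − f^{(1)}(11)) = 1/12 · (-0.120787 − 0.211068) = -0.0276547.
Running total after k=1: 198.606.
Correction k=2: B_{4}/4! · (f^{(3)}(46) − f^{(3)}(11)) = −1/720 · (0.000106515 − 0.00400174) = 5.41003e-06.

S_2 ≈ 198.606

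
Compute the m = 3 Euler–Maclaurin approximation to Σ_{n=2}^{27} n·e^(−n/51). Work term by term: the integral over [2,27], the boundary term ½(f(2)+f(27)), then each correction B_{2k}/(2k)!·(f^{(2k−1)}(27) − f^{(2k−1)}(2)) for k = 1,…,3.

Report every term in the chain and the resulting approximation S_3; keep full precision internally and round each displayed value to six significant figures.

S_3 ≈ 265.062

Integral: ∫_2^27 x·e^(−x/51) dx = 256.203.
Endpoint term: (f(2) + f(27))/2 = (1.92309 + 15.9017)/2 = 8.91239.
Integral + boundary = 265.116.
k=1: B_{2}/(2)! × [f^{(1)}(27) − f^{(1)}(2)] = 1/12 × (0.277154 − 0.923836) = -0.0538902.
Running total after k=1: 265.062.
k=2: B_{4}/(4)! × [f^{(3)}(27) − f^{(3)}(2)] = −1/720 × (0.000559422 − 0.00109455) = 7.43232e-07.
Running total after k=2: 265.062.
k=3: B_{6}/(6)! × [f^{(5)}(27) − f^{(5)}(2)] = 1/30240 × (3.89192e-07 − 7.05080e-07) = -1.04461e-11.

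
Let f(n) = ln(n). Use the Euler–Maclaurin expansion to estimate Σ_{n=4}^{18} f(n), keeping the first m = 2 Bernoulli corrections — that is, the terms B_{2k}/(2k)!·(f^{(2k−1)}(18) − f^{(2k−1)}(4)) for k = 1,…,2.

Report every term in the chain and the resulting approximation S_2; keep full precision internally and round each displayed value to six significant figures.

Integral: ∫_4^18 ln(x) dx = 32.4815.
½[f(4) + f(18)] = ½[1.38629 + 2.89037] = 2.13833.
Running total after boundary: 34.6198.
Correction k=1: B_{2}/2! · (f^{(1)}(18) − f^{(1)}(4)) = 1/12 · (0.0555556 − 0.250000) = -0.0162037.
Partial sum through k=1: 34.6036.
Correction k=2: B_{4}/4! · (f^{(3)}(18) − f^{(3)}(4)) = −1/720 · (0.000342936 − 0.0312500) = 4.29265e-05.

S_2 ≈ 34.6037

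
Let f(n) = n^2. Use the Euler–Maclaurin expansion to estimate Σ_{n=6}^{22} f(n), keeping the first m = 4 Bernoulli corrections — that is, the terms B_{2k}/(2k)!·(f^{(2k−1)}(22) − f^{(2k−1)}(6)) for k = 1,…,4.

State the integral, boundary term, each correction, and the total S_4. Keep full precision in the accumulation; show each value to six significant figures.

S_4 ≈ 3740.00

The integral term ∫_6^22 x^2 dx = 3477.33.
Boundary: ½(f(6) + f(22)) = ½(36.0000 + 484.000) = 260.000.
So far: 3737.33.
Correction k=1: B_{2}/2! · (f^{(1)}(22) − f^{(1)}(6)) = 1/12 · (44.0000 − 12.0000) = 2.66667.
Partial sum through k=1: 3740.00.
Correction k=2: B_{4}/4! · (f^{(3)}(22) − f^{(3)}(6)) = −1/720 · (0.00000 − 0.00000) = 0.00000.
Partial sum through k=2: 3740.00.
Correction k=3: B_{6}/6! · (f^{(5)}(22) − f^{(5)}(6)) = 1/30240 · (0.00000 − 0.00000) = 0.00000.
Partial sum through k=3: 3740.00.
Correction k=4: B_{8}/8! · (f^{(7)}(22) − f^{(7)}(6)) = −1/1209600 · (0.00000 − 0.00000) = 0.00000.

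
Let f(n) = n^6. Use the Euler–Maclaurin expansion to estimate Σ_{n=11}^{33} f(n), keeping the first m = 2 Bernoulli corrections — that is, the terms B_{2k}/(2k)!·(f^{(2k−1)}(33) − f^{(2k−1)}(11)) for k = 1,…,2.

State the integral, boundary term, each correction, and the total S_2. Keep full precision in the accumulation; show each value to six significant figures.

The integral term ∫_11^33 x^6 dx = 6.08557e+09.
Boundary: ½(f(11) + f(33)) = ½(1.77156e+06 + 1.29147e+09) = 6.46620e+08.
So far: 6.73218e+09.
Correction k=1: B_{2}/2! · (f^{(1)}(33) − f^{(1)}(11)) = 1/12 · (2.34812e+08 − 966306) = 1.94872e+07.
Partial sum through k=1: 6.75167e+09.
Correction k=2: B_{4}/4! · (f^{(3)}(33) − f^{(3)}(11)) = −1/720 · (4.31244e+06 − 159720) = -5767.67.

S_2 ≈ 6.75167e+09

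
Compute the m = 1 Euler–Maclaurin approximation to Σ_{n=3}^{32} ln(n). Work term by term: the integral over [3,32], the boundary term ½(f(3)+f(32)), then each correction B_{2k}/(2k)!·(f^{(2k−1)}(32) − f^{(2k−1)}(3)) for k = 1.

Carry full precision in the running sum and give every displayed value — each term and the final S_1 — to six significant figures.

S_1 ≈ 80.8647

∫_3^32 ln(x) dx evaluates to 78.6077.
½[f(3) + f(32)] = ½[1.09861 + 3.46574] = 2.28217.
So far: 80.8899.
Order-1 term: 1/12 · (0.0312500 − 0.333333) = -0.0251736.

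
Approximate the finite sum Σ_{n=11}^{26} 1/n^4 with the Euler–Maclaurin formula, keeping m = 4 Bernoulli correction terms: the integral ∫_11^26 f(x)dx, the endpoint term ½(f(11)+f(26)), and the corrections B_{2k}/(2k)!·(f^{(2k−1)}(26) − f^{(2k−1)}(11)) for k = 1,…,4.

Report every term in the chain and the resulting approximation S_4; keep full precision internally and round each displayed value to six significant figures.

S_4 ≈ 0.000268751

The integral term ∫_11^26 1/x^4 dx = 0.000231473.
½[f(11) + f(26)] = ½[6.83013e-05 + 2.18830e-06] = 3.52448e-05.
So far: 0.000266718.
k=1: B_{2}/(2)! × [f^{(1)}(26) − f^{(1)}(11)] = 1/12 × (-3.36661e-07 − (-2.48369e-05)) = 2.04168e-06.
After k=1: 0.000268760.
k=2: B_{4}/(4)! × [f^{(3)}(26) − f^{(3)}(11)] = −1/720 × (-1.49406e-08 − (-6.15790e-06)) = -8.53188e-09.
After k=2: 0.000268751.
k=3: B_{6}/(6)! × [f^{(5)}(26) − f^{(5)}(11)] = 1/30240 × (-1.23768e-09 − (-2.84994e-06)) = 9.42030e-11.
After k=3: 0.000268751.
k=4: B_{8}/(8)! × [f^{(7)}(26) − f^{(7)}(11)] = −1/1209600 × (-1.64780e-10 − (-2.11979e-06)) = -1.75233e-12.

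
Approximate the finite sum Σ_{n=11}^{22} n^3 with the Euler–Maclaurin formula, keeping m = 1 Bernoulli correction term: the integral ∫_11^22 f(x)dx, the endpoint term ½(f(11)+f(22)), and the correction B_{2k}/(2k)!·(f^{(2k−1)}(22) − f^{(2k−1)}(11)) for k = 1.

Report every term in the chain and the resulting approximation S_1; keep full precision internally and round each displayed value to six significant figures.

S_1 ≈ 60984.0

The integral term ∫_11^22 x^3 dx = 54903.8.
Endpoint term: (f(11) + f(22))/2 = (1331.00 + 10648.0)/2 = 5989.50.
So far: 60893.2.
k=1: B_{2}/(2)! × [f^{(1)}(22) − f^{(1)}(11)] = 1/12 × (1452.00 − 363.000) = 90.7500.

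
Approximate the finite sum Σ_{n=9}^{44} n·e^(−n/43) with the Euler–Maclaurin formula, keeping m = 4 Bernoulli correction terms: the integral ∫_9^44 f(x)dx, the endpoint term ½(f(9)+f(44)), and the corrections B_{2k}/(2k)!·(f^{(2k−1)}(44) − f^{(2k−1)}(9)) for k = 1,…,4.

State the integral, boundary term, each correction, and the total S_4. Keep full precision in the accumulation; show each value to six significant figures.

S_4 ≈ 480.634

The integral term ∫_9^44 x·e^(−x/43) dx = 469.131.
½[f(9) + f(44)] = ½[7.30035 + 15.8146] = 11.5575.
So far: 480.688.
Order-1 term: 1/12 · (-0.00835867 − 0.641374) = -0.0541444.
Running total after k=1: 480.634.
Order-2 term: −1/720 · (0.000384255 − 0.00122427) = 1.16669e-06.
Running total after k=2: 480.634.
Order-3 term: 1/30240 · (4.18080e-07 − 1.13665e-06) = -2.37622e-11.
Running total after k=3: 480.634.
Order-4 term: −1/1209600 · (3.39828e-10 − 8.71374e-10) = 4.39440e-16.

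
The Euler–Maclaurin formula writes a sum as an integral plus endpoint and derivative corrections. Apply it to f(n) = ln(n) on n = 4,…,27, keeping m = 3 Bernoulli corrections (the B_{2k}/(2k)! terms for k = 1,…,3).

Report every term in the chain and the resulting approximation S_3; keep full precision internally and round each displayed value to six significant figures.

S_3 ≈ 62.7658

The integral term ∫_4^27 ln(x) dx = 60.4424.
Boundary: ½(f(4) + f(27)) = ½(1.38629 + 3.29584) = 2.34107.
So far: 62.7835.
Order-1 term: 1/12 · (0.0370370 − 0.250000) = -0.0177469.
After k=1: 62.7657.
Order-2 term: −1/720 · (0.000101611 − 0.0312500) = 4.32617e-05.
After k=2: 62.7658.
Order-3 term: 1/30240 · (1.67260e-06 − 0.0234375) = -7.74994e-07.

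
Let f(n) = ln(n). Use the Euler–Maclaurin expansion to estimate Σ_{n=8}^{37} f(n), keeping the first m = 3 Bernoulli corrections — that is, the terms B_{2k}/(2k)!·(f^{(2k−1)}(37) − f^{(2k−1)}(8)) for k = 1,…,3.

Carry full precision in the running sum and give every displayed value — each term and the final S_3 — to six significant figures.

S_3 ≈ 90.8055

∫_8^37 ln(x) dx evaluates to 87.9684.
½[f(8) + f(37)] = ½[2.07944 + 3.61092] = 2.84518.
Integral + boundary = 90.8136.
Order-1 term: 1/12 · (0.0270270 − 0.125000) = -0.00816441.
Running total after k=1: 90.8054.
Order-2 term: −1/720 · (3.94843e-05 − 0.00390625) = 5.37051e-06.
Running total after k=2: 90.8055.
Order-3 term: 1/30240 · (3.46101e-07 − 0.000732422) = -2.42089e-08.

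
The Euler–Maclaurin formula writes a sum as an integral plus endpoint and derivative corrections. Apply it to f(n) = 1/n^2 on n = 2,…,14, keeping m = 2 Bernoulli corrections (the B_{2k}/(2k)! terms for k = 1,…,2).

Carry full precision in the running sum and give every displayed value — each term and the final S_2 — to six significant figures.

S_2 ≈ 0.575853

The integral term ∫_2^14 1/x^2 dx = 0.428571.
Boundary: ½(f(2) + f(14)) = ½(0.250000 + 0.00510204) = 0.127551.
Running total after boundary: 0.556122.
k=1: B_{2}/(2)! × [f^{(1)}(14) − f^{(1)}(2)] = 1/12 × (-0.000728863 − (-0.250000)) = 0.0207726.
Partial sum through k=1: 0.576895.
k=2: B_{4}/(4)! × [f^{(3)}(14) − f^{(3)}(2)] = −1/720 × (-4.46243e-05 − (-0.750000)) = -0.00104160.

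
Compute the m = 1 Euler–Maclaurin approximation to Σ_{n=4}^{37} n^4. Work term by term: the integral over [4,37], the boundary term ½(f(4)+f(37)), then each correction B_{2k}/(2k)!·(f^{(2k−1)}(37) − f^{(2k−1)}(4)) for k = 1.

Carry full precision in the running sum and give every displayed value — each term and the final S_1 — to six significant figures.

S_1 ≈ 1.48227e+07

The integral term ∫_4^37 x^4 dx = 1.38686e+07.
½[f(4) + f(37)] = ½[256.000 + 1.87416e+06] = 937208.
Running total after boundary: 1.48058e+07.
Correction k=1: B_{2}/2! · (f^{(1)}(37) − f^{(1)}(4)) = 1/12 · (202612 − 256.000) = 16863.0.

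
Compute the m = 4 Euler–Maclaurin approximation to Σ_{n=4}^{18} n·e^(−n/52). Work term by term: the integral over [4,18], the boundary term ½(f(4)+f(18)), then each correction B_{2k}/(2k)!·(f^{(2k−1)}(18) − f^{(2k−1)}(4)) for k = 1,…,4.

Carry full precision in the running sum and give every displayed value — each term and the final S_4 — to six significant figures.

Integral: ∫_4^18 x·e^(−x/52) dx = 121.449.
Endpoint term: (f(4) + f(18))/2 = (3.70384 + 12.7333)/2 = 8.21855.
So far: 129.668.
k=1: B_{2}/(2)! × [f^{(1)}(18) − f^{(1)}(4)] = 1/12 × (0.462533 − 0.854733) = -0.0326833.
Partial sum through k=1: 129.635.
k=2: B_{4}/(4)! × [f^{(3)}(18) − f^{(3)}(4)] = −1/720 × (0.000694283 − 0.00100098) = 4.25971e-07.
Partial sum through k=2: 129.635.
k=3: B_{6}/(6)! × [f^{(5)}(18) − f^{(5)}(4)] = 1/30240 × (4.50263e-07 − 6.23471e-07) = -5.72778e-12.
Partial sum through k=3: 129.635.
k=4: B_{8}/(8)! × [f^{(7)}(18) − f^{(7)}(4)] = −1/1209600 × (2.38078e-10 − 3.24244e-10) = 7.12347e-17.

S_4 ≈ 129.635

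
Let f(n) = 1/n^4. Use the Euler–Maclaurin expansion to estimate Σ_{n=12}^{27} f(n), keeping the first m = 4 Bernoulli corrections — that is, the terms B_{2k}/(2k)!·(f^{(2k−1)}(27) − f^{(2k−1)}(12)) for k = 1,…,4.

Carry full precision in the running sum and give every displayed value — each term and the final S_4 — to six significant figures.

∫_12^27 1/x^4 dx evaluates to 0.000175966.
Boundary: ½(f(12) + f(27)) = ½(4.82253e-05 + 1.88168e-06) = 2.50535e-05.
Running total after boundary: 0.000201020.
Order-1 term: 1/12 · (-2.78767e-07 − (-1.60751e-05)) = 1.31636e-06.
After k=1: 0.000202336.
Order-2 term: −1/720 · (-1.14719e-08 − (-3.34898e-06)) = -4.63543e-09.
After k=2: 0.000202331.
Order-3 term: 1/30240 · (-8.81242e-10 − (-1.30238e-06)) = 4.30390e-11.
After k=3: 0.000202331.
Order-4 term: −1/1209600 · (-1.08795e-10 − (-8.13988e-07)) = -6.72850e-13.

S_4 ≈ 0.000202331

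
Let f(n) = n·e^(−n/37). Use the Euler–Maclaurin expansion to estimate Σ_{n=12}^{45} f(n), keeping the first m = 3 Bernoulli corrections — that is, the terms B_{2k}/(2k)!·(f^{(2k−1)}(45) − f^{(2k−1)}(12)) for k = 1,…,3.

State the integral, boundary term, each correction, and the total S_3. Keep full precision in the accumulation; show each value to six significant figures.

The integral term ∫_12^45 x·e^(−x/37) dx = 411.703.
Boundary: ½(f(12) + f(45)) = ½(8.67619 + 13.3357) = 11.0060.
Integral + boundary = 422.709.
Order-1 term: 1/12 · (-0.0640755 − 0.488524) = -0.0460500.
Running total after k=1: 422.663.
Order-2 term: −1/720 · (0.000386138 − 0.00141312) = 1.42636e-06.
Running total after k=2: 422.663.
Order-3 term: 1/30240 · (5.98306e-07 − 1.80379e-06) = -3.98638e-11.

S_3 ≈ 422.663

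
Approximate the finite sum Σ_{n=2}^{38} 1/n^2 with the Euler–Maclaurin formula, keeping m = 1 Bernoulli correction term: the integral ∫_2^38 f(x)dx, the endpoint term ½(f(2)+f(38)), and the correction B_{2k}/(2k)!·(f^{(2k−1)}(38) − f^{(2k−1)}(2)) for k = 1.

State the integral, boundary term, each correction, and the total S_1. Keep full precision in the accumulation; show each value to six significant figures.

∫_2^38 1/x^2 dx evaluates to 0.473684.
½[f(2) + f(38)] = ½[0.250000 + 0.000692521] = 0.125346.
Running total after boundary: 0.599030.
Order-1 term: 1/12 · (-3.64485e-05 − (-0.250000)) = 0.0208303.

S_1 ≈ 0.619861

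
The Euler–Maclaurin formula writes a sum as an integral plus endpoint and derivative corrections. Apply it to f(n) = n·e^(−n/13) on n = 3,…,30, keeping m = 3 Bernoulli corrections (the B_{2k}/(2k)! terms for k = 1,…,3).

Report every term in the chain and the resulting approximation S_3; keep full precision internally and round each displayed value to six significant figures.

S_3 ≈ 112.142

The integral term ∫_3^30 x·e^(−x/13) dx = 109.521.
½[f(3) + f(30)] = ½[2.38177 + 2.98472] = 2.68324.
Integral + boundary = 112.204.
k=1: B_{2}/(2)! × [f^{(1)}(30) − f^{(1)}(3)] = 1/12 × (-0.130103 − 0.610710) = -0.0617344.
After k=1: 112.142.
k=2: B_{4}/(4)! × [f^{(3)}(30) − f^{(3)}(3)] = −1/720 × (0.000407563 − 0.0130092) = 1.75023e-05.
After k=2: 112.142.
k=3: B_{6}/(6)! × [f^{(5)}(30) − f^{(5)}(3)] = 1/30240 × (9.37850e-06 − 0.000132572) = -4.07387e-09.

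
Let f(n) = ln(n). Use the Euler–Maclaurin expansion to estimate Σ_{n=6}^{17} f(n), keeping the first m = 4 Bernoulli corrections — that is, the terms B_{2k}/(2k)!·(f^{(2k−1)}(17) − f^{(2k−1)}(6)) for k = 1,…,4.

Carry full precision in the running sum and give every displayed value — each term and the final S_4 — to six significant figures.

S_4 ≈ 28.7176

The integral term ∫_6^17 ln(x) dx = 26.4141.
Boundary: ½(f(6) + f(17)) = ½(1.79176 + 2.83321) = 2.31249.
So far: 28.7266.
k=1: B_{2}/(2)! × [f^{(1)}(17) − f^{(1)}(6)] = 1/12 × (0.0588235 − 0.166667) = -0.00898693.
Partial sum through k=1: 28.7176.
k=2: B_{4}/(4)! × [f^{(3)}(17) − f^{(3)}(6)] = −1/720 × (0.000407083 − 0.00925926) = 1.22947e-05.
Partial sum through k=2: 28.7176.
k=3: B_{6}/(6)! × [f^{(5)}(17) − f^{(5)}(6)] = 1/30240 × (1.69031e-05 − 0.00308642) = -1.01505e-07.
Partial sum through k=3: 28.7176.
k=4: B_{8}/(8)! × [f^{(7)}(17) − f^{(7)}(6)] = −1/1209600 × (1.75465e-06 − 0.00257202) = 2.12489e-09.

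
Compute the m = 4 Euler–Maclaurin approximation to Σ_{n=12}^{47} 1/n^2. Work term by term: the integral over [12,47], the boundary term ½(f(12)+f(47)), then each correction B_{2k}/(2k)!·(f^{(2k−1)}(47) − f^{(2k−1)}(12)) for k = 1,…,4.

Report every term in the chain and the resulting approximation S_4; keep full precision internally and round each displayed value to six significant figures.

The integral term ∫_12^47 1/x^2 dx = 0.0620567.
Boundary: ½(f(12) + f(47)) = ½(0.00694444 + 0.000452694) = 0.00369857.
So far: 0.0657553.
Correction k=1: B_{2}/2! · (f^{(1)}(47) − f^{(1)}(12)) = 1/12 · (-1.92636e-05 − (-0.00115741)) = 9.48453e-05.
Running total after k=1: 0.0658502.
Correction k=2: B_{4}/4! · (f^{(3)}(47) − f^{(3)}(12)) = −1/720 · (-1.04646e-07 − (-9.64506e-05)) = -1.33814e-07.
Running total after k=2: 0.0658500.
Correction k=3: B_{6}/6! · (f^{(5)}(47) − f^{(5)}(12)) = 1/30240 · (-1.42117e-09 − (-2.00939e-05)) = 6.64433e-10.
Running total after k=3: 0.0658500.
Correction k=4: B_{8}/8! · (f^{(7)}(47) − f^{(7)}(12)) = −1/1209600 · (-3.60280e-11 − (-7.81429e-06)) = -6.46019e-12.

S_4 ≈ 0.0658500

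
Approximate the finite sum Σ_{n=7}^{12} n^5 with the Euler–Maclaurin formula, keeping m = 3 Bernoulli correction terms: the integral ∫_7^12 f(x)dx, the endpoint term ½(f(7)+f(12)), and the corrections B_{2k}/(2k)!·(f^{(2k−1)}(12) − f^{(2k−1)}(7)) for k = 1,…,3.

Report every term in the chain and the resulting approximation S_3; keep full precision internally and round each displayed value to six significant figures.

∫_7^12 x^5 dx evaluates to 478056.
½[f(7) + f(12)] = ½[16807.0 + 248832] = 132820.
Running total after boundary: 610875.
Correction k=1: B_{2}/2! · (f^{(1)}(12) − f^{(1)}(7)) = 1/12 · (103680 − 12005.0) = 7639.58.
Partial sum through k=1: 618515.
Correction k=2: B_{4}/4! · (f^{(3)}(12) − f^{(3)}(7)) = −1/720 · (8640.00 − 2940.00) = -7.91667.
Partial sum through k=2: 618507.
Correction k=3: B_{6}/6! · (f^{(5)}(12) − f^{(5)}(7)) = 1/30240 · (120.000 − 120.000) = 0.00000.

S_3 ≈ 618507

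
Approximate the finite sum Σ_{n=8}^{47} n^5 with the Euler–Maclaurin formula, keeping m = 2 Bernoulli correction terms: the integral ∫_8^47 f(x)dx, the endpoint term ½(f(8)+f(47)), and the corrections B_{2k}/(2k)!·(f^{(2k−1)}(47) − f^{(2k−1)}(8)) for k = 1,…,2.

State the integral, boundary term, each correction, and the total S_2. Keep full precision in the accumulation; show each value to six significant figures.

S_2 ≈ 1.91321e+09

The integral term ∫_8^47 x^5 dx = 1.79649e+09.
Endpoint term: (f(8) + f(47))/2 = (32768.0 + 2.29345e+08)/2 = 1.14689e+08.
Running total after boundary: 1.91118e+09.
Correction k=1: B_{2}/2! · (f^{(1)}(47) − f^{(1)}(8)) = 1/12 · (2.43984e+07 − 20480.0) = 2.03149e+06.
Partial sum through k=1: 1.91321e+09.
Correction k=2: B_{4}/4! · (f^{(3)}(47) − f^{(3)}(8)) = −1/720 · (132540 − 3840.00) = -178.750.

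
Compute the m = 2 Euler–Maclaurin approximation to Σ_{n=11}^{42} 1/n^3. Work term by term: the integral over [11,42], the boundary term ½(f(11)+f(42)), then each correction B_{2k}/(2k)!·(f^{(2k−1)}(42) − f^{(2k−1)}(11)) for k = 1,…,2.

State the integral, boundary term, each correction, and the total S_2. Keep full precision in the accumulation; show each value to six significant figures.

S_2 ≈ 0.00424814

∫_11^42 1/x^3 dx evaluates to 0.00384878.
Endpoint term: (f(11) + f(42))/2 = (0.000751315 + 1.34975e-05)/2 = 0.000382406.
Running total after boundary: 0.00423119.
k=1: B_{2}/(2)! × [f^{(1)}(42) − f^{(1)}(11)] = 1/12 × (-9.64104e-07 − (-0.000204904)) = 1.69950e-05.
After k=1: 0.00424819.
k=2: B_{4}/(4)! × [f^{(3)}(42) − f^{(3)}(11)] = −1/720 × (-1.09309e-08 − (-3.38684e-05)) = -4.70243e-08.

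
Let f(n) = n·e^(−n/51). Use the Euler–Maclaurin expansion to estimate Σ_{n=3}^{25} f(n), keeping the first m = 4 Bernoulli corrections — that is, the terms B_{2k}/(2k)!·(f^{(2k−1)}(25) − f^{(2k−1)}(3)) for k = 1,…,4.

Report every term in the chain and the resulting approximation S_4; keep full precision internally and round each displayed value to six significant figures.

S_4 ≈ 231.621

The integral term ∫_3^25 x·e^(−x/51) dx = 222.598.
Boundary: ½(f(3) + f(25)) = ½(2.82862 + 15.3127) = 9.07064.
Integral + boundary = 231.669.
k=1: B_{2}/(2)! × [f^{(1)}(25) − f^{(1)}(3)] = 1/12 × (0.312258 − 0.887410) = -0.0479293.
After k=1: 231.621.
k=2: B_{4}/(4)! × [f^{(3)}(25) − f^{(3)}(3)] = −1/720 × (0.000591031 − 0.00106619) = 6.59941e-07.
After k=2: 231.621.
k=3: B_{6}/(6)! × [f^{(5)}(25) − f^{(5)}(3)] = 1/30240 × (4.08308e-07 − 6.88657e-07) = -9.27081e-12.
After k=3: 231.621.
k=4: B_{8}/(8)! × [f^{(7)}(25) − f^{(7)}(3)] = −1/1209600 × (2.26599e-10 − 3.71933e-10) = 1.20151e-16.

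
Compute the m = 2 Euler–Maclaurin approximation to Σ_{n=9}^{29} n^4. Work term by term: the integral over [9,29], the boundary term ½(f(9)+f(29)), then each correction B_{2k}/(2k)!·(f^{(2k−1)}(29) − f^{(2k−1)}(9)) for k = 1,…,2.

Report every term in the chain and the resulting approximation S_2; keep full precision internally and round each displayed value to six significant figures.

S_2 ≈ 4.45523e+06

The integral term ∫_9^29 x^4 dx = 4.09042e+06.
½[f(9) + f(29)] = ½[6561.00 + 707281] = 356921.
Running total after boundary: 4.44734e+06.
Correction k=1: B_{2}/2! · (f^{(1)}(29) − f^{(1)}(9)) = 1/12 · (97556.0 − 2916.00) = 7886.67.
Running total after k=1: 4.45523e+06.
Correction k=2: B_{4}/4! · (f^{(3)}(29) − f^{(3)}(9)) = −1/720 · (696.000 − 216.000) = -0.666667.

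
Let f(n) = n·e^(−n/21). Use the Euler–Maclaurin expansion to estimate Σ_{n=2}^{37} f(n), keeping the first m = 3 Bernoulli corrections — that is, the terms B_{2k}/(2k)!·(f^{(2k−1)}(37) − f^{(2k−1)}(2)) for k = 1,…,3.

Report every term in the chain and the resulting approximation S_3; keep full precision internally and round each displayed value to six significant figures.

S_3 ≈ 233.977

Integral: ∫_2^37 x·e^(−x/21) dx = 229.971.
Endpoint term: (f(2) + f(37))/2 = (1.81831 + 6.35355)/2 = 4.08593.
Integral + boundary = 234.057.
Order-1 term: 1/12 · (-0.130832 − 0.822570) = -0.0794502.
Partial sum through k=1: 233.977.
Order-2 term: −1/720 · (0.000482092 − 0.00598840) = 7.64765e-06.
Partial sum through k=2: 233.977.
Order-3 term: 1/30240 · (2.85908e-06 − 2.29287e-05) = -6.63678e-10.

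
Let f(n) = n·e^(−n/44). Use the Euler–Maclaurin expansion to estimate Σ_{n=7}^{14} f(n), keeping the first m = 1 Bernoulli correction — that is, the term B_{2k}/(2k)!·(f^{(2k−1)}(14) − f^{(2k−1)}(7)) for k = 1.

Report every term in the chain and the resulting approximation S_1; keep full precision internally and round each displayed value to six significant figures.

Integral: ∫_7^14 x·e^(−x/44) dx = 57.4451.
Boundary: ½(f(7) + f(14)) = ½(5.97043 + 10.1846) = 8.07751.
So far: 65.5226.
k=1: B_{2}/(2)! × [f^{(1)}(14) − f^{(1)}(7)] = 1/12 × (0.496003 − 0.717227) = -0.0184354.

S_1 ≈ 65.5042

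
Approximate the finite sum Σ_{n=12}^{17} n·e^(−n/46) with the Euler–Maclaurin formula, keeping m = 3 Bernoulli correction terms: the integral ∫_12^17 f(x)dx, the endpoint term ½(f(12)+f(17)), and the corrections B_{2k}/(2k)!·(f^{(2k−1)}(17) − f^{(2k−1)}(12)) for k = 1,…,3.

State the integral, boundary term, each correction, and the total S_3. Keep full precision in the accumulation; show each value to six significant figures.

S_3 ≈ 63.2439

∫_12^17 x·e^(−x/46) dx evaluates to 52.7590.
Boundary: ½(f(12) + f(17)) = ½(9.24458 + 11.7476) = 10.4961.
Running total after boundary: 63.2550.
k=1: B_{2}/(2)! × [f^{(1)}(17) − f^{(1)}(12)] = 1/12 × (0.435652 − 0.569412) = -0.0111467.
Partial sum through k=1: 63.2439.
k=2: B_{4}/(4)! × [f^{(3)}(17) − f^{(3)}(12)] = −1/720 × (0.000859037 − 0.000997247) = 1.91959e-07.
Partial sum through k=2: 63.2439.
k=3: B_{6}/(6)! × [f^{(5)}(17) − f^{(5)}(12)] = 1/30240 × (7.14645e-07 − 8.15405e-07) = -3.33200e-12.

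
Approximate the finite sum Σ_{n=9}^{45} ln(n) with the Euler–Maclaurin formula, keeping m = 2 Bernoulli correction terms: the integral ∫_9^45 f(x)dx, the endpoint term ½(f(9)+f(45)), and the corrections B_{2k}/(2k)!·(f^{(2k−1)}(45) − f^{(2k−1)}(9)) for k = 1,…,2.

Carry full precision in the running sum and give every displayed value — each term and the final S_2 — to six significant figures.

S_2 ≈ 118.519

∫_9^45 ln(x) dx evaluates to 115.525.
Boundary: ½(f(9) + f(45)) = ½(2.19722 + 3.80666) = 3.00194.
Running total after boundary: 118.527.
Order-1 term: 1/12 · (0.0222222 − 0.111111) = -0.00740741.
Partial sum through k=1: 118.519.
Order-2 term: −1/720 · (2.19479e-05 − 0.00274348) = 3.77991e-06.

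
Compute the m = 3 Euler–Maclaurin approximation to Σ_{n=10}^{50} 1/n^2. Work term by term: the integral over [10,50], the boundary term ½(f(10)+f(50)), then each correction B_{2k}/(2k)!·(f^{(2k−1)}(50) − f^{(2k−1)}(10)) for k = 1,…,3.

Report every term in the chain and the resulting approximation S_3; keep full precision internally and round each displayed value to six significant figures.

S_3 ≈ 0.0853650

Integral: ∫_10^50 1/x^2 dx = 0.0800000.
Endpoint term: (f(10) + f(50))/2 = (0.0100000 + 0.000400000)/2 = 0.00520000.
Integral + boundary = 0.0852000.
Order-1 term: 1/12 · (-1.60000e-05 − (-0.00200000)) = 0.000165333.
After k=1: 0.0853653.
Order-2 term: −1/720 · (-7.68000e-08 − (-0.000240000)) = -3.33227e-07.
After k=2: 0.0853650.
Order-3 term: 1/30240 · (-9.21600e-10 − (-7.20000e-05)) = 2.38092e-09.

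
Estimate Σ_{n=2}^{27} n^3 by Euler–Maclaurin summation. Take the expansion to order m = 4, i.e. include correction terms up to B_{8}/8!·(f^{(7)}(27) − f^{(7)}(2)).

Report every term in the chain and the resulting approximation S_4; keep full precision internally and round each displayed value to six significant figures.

Integral: ∫_2^27 x^3 dx = 132856.
Boundary: ½(f(2) + f(27)) = ½(8.00000 + 19683.0) = 9845.50.
Integral + boundary = 142702.
Order-1 term: 1/12 · (2187.00 − 12.0000) = 181.250.
Running total after k=1: 142883.
Order-2 term: −1/720 · (6.00000 − 6.00000) = 0.00000.
Running total after k=2: 142883.
Order-3 term: 1/30240 · (0.00000 − 0.00000) = 0.00000.
Running total after k=3: 142883.
Order-4 term: −1/1209600 · (0.00000 − 0.00000) = 0.00000.

S_4 ≈ 142883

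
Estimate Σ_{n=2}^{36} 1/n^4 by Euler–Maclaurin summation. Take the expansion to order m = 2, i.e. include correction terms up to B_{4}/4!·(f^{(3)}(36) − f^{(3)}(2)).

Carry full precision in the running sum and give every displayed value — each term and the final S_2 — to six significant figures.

The integral term ∫_2^36 1/x^4 dx = 0.0416595.
Endpoint term: (f(2) + f(36))/2 = (0.0625000 + 5.95374e-07)/2 = 0.0312503.
So far: 0.0729098.
k=1: B_{2}/(2)! × [f^{(1)}(36) − f^{(1)}(2)] = 1/12 × (-6.61527e-08 − (-0.125000)) = 0.0104167.
Running total after k=1: 0.0833265.
k=2: B_{4}/(4)! × [f^{(3)}(36) − f^{(3)}(2)] = −1/720 × (-1.53131e-09 − (-0.937500)) = -0.00130208.

S_2 ≈ 0.0820244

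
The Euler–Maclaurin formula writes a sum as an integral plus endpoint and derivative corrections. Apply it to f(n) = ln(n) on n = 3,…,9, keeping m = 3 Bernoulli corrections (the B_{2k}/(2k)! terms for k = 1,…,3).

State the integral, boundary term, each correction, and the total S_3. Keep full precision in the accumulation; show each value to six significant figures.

∫_3^9 ln(x) dx evaluates to 10.4792.
Boundary: ½(f(3) + f(9)) = ½(1.09861 + 2.19722) = 1.64792.
Running total after boundary: 12.1271.
k=1: B_{2}/(2)! × [f^{(1)}(9) − f^{(1)}(3)] = 1/12 × (0.111111 − 0.333333) = -0.0185185.
Running total after k=1: 12.1086.
k=2: B_{4}/(4)! × [f^{(3)}(9) − f^{(3)}(3)] = −1/720 × (0.00274348 − 0.0740741) = 9.90703e-05.
Running total after k=2: 12.1087.
k=3: B_{6}/(6)! × [f^{(5)}(9) − f^{(5)}(3)] = 1/30240 × (0.000406442 − 0.0987654) = -3.25261e-06.

S_3 ≈ 12.1087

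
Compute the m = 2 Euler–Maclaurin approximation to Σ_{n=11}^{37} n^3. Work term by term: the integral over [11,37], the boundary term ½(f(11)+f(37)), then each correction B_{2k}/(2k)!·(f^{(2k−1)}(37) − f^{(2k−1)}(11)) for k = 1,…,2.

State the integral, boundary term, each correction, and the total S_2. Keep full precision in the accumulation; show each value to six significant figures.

∫_11^37 x^3 dx evaluates to 464880.
Endpoint term: (f(11) + f(37))/2 = (1331.00 + 50653.0)/2 = 25992.0.
Running total after boundary: 490872.
Correction k=1: B_{2}/2! · (f^{(1)}(37) − f^{(1)}(11)) = 1/12 · (4107.00 − 363.000) = 312.000.
Partial sum through k=1: 491184.
Correction k=2: B_{4}/4! · (f^{(3)}(37) − f^{(3)}(11)) = −1/720 · (6.00000 − 6.00000) = 0.00000.

S_2 ≈ 491184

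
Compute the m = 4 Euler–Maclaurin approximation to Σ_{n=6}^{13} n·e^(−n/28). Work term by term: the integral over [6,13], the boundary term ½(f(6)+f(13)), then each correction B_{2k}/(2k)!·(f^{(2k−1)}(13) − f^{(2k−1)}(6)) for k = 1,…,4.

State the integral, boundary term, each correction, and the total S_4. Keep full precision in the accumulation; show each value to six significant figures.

The integral term ∫_6^13 x·e^(−x/28) dx = 46.7617.
Boundary: ½(f(6) + f(13)) = ½(4.84271 + 8.17159) = 6.50715.
So far: 53.2689.
Order-1 term: 1/12 · (0.336741 − 0.634164) = -0.0247852.
After k=1: 53.2441.
Order-2 term: −1/720 · (0.00203305 − 0.00286786) = 1.15946e-06.
After k=2: 53.2441.
Order-3 term: 1/30240 · (4.63849e-06 − 6.28422e-06) = -5.44223e-11.
After k=3: 53.2441.
Order-4 term: −1/1209600 · (8.52527e-09 − 1.13654e-08) = 2.34798e-15.

S_4 ≈ 53.2441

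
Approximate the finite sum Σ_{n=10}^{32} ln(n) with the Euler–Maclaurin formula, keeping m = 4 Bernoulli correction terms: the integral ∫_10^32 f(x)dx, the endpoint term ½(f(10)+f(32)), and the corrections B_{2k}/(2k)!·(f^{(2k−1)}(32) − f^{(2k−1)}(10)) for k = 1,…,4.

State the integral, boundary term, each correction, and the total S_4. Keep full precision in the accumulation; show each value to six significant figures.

The integral term ∫_10^32 ln(x) dx = 65.8777.
Boundary: ½(f(10) + f(32)) = ½(2.30259 + 3.46574) = 2.88416.
Integral + boundary = 68.7619.
Correction k=1: B_{2}/2! · (f^{(1)}(32) − f^{(1)}(10)) = 1/12 · (0.0312500 − 0.100000) = -0.00572917.
Partial sum through k=1: 68.7561.
Correction k=2: B_{4}/4! · (f^{(3)}(32) − f^{(3)}(10)) = −1/720 · (6.10352e-05 − 0.00200000) = 2.69301e-06.
Partial sum through k=2: 68.7561.
Correction k=3: B_{6}/6! · (f^{(5)}(32) − f^{(5)}(10)) = 1/30240 · (7.15256e-07 − 0.000240000) = -7.91286e-09.
Partial sum through k=3: 68.7561.
Correction k=4: B_{8}/8! · (f^{(7)}(32) − f^{(7)}(10)) = −1/1209600 · (2.09548e-08 − 7.20000e-05) = 5.95065e-11.

S_4 ≈ 68.7561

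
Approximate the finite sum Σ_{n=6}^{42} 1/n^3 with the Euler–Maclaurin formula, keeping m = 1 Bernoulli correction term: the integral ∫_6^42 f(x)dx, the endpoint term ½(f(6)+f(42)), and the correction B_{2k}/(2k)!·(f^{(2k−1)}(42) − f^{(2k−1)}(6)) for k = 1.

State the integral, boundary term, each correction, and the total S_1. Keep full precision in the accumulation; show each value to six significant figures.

∫_6^42 1/x^3 dx evaluates to 0.0136054.
Boundary: ½(f(6) + f(42)) = ½(0.00462963 + 1.34975e-05) = 0.00232156.
So far: 0.0159270.
Correction k=1: B_{2}/2! · (f^{(1)}(42) − f^{(1)}(6)) = 1/12 · (-9.64104e-07 − (-0.00231481)) = 0.000192821.

S_1 ≈ 0.0161198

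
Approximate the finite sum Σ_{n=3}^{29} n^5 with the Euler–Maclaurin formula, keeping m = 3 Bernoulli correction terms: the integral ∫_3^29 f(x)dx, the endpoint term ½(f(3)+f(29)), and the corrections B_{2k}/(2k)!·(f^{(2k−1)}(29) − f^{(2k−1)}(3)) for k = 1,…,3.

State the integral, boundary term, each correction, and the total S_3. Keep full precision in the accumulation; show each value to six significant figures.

S_3 ≈ 1.09687e+08

Integral: ∫_3^29 x^5 dx = 9.91371e+07.
½[f(3) + f(29)] = ½[243.000 + 2.05111e+07] = 1.02557e+07.
Integral + boundary = 1.09393e+08.
k=1: B_{2}/(2)! × [f^{(1)}(29) − f^{(1)}(3)] = 1/12 × (3.53640e+06 − 405.000) = 294667.
Running total after k=1: 1.09687e+08.
k=2: B_{4}/(4)! × [f^{(3)}(29) − f^{(3)}(3)] = −1/720 × (50460.0 − 540.000) = -69.3333.
Running total after k=2: 1.09687e+08.
k=3: B_{6}/(6)! × [f^{(5)}(29) − f^{(5)}(3)] = 1/30240 × (120.000 − 120.000) = 0.00000.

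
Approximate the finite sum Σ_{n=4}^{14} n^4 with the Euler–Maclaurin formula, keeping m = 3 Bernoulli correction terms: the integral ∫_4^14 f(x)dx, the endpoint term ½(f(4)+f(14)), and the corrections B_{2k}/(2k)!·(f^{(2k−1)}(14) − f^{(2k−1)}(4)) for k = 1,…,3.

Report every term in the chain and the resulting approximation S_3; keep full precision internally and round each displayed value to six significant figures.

The integral term ∫_4^14 x^4 dx = 107360.
Boundary: ½(f(4) + f(14)) = ½(256.000 + 38416.0) = 19336.0.
So far: 126696.
Order-1 term: 1/12 · (10976.0 − 256.000) = 893.333.
Running total after k=1: 127589.
Order-2 term: −1/720 · (336.000 − 96.0000) = -0.333333.
Running total after k=2: 127589.
Order-3 term: 1/30240 · (0.00000 − 0.00000) = 0.00000.

S_3 ≈ 127589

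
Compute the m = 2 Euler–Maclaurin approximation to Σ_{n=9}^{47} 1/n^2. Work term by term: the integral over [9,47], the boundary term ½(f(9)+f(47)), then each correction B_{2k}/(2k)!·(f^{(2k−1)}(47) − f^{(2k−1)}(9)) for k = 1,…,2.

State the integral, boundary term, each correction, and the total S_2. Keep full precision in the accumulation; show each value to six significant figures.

Integral: ∫_9^47 1/x^2 dx = 0.0898345.
Boundary: ½(f(9) + f(47)) = ½(0.0123457 + 0.000452694) = 0.00639919.
So far: 0.0962337.
Correction k=1: B_{2}/2! · (f^{(1)}(47) − f^{(1)}(9)) = 1/12 · (-1.92636e-05 − (-0.00274348)) = 0.000227018.
Running total after k=1: 0.0964607.
Correction k=2: B_{4}/4! · (f^{(3)}(47) − f^{(3)}(9)) = −1/720 · (-1.04646e-07 − (-0.000406442)) = -5.64358e-07.

S_2 ≈ 0.0964602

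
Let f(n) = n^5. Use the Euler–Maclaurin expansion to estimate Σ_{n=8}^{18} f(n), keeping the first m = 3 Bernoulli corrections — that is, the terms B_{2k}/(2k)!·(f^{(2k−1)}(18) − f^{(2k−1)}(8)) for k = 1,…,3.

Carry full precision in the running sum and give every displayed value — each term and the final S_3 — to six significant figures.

Integral: ∫_8^18 x^5 dx = 5.62501e+06.
½[f(8) + f(18)] = ½[32768.0 + 1.88957e+06] = 961168.
Integral + boundary = 6.58618e+06.
Order-1 term: 1/12 · (524880 − 20480.0) = 42033.3.
Running total after k=1: 6.62821e+06.
Order-2 term: −1/720 · (19440.0 − 3840.00) = -21.6667.
Running total after k=2: 6.62819e+06.
Order-3 term: 1/30240 · (120.000 − 120.000) = 0.00000.

S_3 ≈ 6.62819e+06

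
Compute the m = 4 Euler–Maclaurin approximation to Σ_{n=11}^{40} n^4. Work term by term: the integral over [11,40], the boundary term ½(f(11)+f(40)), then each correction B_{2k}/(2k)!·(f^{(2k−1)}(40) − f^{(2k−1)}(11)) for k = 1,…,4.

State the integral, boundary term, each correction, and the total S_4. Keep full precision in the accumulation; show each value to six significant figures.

S_4 ≈ 2.17560e+07

The integral term ∫_11^40 x^4 dx = 2.04478e+07.
Endpoint term: (f(11) + f(40))/2 = (14641.0 + 2.56000e+06)/2 = 1.28732e+06.
Integral + boundary = 2.17351e+07.
k=1: B_{2}/(2)! × [f^{(1)}(40) − f^{(1)}(11)] = 1/12 × (256000 − 5324.00) = 20889.7.
Partial sum through k=1: 2.17560e+07.
k=2: B_{4}/(4)! × [f^{(3)}(40) − f^{(3)}(11)] = −1/720 × (960.000 − 264.000) = -0.966667.
Partial sum through k=2: 2.17560e+07.
k=3: B_{6}/(6)! × [f^{(5)}(40) − f^{(5)}(11)] = 1/30240 × (0.00000 − 0.00000) = 0.00000.
Partial sum through k=3: 2.17560e+07.
k=4: B_{8}/(8)! × [f^{(7)}(40) − f^{(7)}(11)] = −1/1209600 × (0.00000 − 0.00000) = 0.00000.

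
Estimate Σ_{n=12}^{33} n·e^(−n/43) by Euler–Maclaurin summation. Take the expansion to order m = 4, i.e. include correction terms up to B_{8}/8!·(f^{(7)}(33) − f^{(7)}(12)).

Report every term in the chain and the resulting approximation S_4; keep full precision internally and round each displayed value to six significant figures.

∫_12^33 x·e^(−x/43) dx evaluates to 272.090.
Endpoint term: (f(12) + f(33))/2 = (9.07785 + 15.3186)/2 = 12.1982.
Integral + boundary = 284.288.
k=1: B_{2}/(2)! × [f^{(1)}(33) − f^{(1)}(12)] = 1/12 × (0.107953 − 0.545374) = -0.0364518.
After k=1: 284.251.
k=2: B_{4}/(4)! × [f^{(3)}(33) − f^{(3)}(12)] = −1/720 × (0.000560493 − 0.00111322) = 7.67680e-07.
After k=2: 284.251.
k=3: B_{6}/(6)! × [f^{(5)}(33) − f^{(5)}(12)] = 1/30240 × (5.74690e-07 − 1.04461e-06) = -1.55398e-11.
After k=3: 284.251.
k=4: B_{8}/(8)! × [f^{(7)}(33) − f^{(7)}(12)] = −1/1209600 × (4.57678e-10 − 8.04304e-10) = 2.86563e-16.

S_4 ≈ 284.251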